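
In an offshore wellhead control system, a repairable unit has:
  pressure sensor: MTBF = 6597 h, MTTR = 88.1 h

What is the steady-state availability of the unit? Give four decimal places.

A(pressure sensor) = MTBF/(MTBF+MTTR) = 6597/(6597+88.1) = 0.9868

0.9868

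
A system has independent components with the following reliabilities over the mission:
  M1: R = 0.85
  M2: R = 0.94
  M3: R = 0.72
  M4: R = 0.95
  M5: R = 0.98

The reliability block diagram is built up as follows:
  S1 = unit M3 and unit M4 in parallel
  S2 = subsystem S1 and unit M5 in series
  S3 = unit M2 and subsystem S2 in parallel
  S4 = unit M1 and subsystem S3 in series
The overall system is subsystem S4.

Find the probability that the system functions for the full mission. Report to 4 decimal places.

0.8483

Parallel (M3 and M4): 1 − (1 − 0.720000)(1 − 0.950000) = 0.986000
Series ([0.986000] and M5): 0.986000 × 0.980000 = 0.966280
Parallel (M2 and [0.966280]): 1 − (1 − 0.940000)(1 − 0.966280) = 0.997977
Series (M1 and [0.997977]): 0.850000 × 0.997977 = 0.8483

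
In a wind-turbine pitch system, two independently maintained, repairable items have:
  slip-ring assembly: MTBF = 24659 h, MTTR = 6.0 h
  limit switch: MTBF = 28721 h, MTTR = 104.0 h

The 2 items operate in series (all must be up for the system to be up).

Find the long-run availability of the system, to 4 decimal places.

0.9961

A(slip-ring assembly) = MTBF/(MTBF+MTTR) = 24659/(24659+6.0) = 0.999757
A(limit switch) = MTBF/(MTBF+MTTR) = 28721/(28721+104.0) = 0.996392
Series availability: 0.999757 × 0.996392 = 0.9961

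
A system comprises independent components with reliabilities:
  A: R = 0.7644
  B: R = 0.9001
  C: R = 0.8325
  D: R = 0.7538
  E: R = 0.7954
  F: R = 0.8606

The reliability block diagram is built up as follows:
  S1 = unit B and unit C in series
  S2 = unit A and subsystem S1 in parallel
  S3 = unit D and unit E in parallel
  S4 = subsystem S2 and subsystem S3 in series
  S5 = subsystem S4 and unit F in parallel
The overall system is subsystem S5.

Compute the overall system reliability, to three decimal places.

0.985

Series (B and C): 0.90010 × 0.83250 = 0.74933
Parallel (A and [0.74933]): 1 − (1 − 0.76440)(1 − 0.74933) = 0.94094
Parallel (D and E): 1 − (1 − 0.75380)(1 − 0.79540) = 0.94963
Series ([0.94094] and [0.94963]): 0.94094 × 0.94963 = 0.89354
Parallel ([0.89354] and F): 1 − (1 − 0.89354)(1 − 0.86060) = 0.985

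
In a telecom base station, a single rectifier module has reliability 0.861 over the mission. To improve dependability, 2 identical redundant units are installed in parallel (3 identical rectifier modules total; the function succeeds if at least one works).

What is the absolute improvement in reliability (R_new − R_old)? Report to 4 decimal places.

0.1363

R_before = 0.861
R_after = 1 − (1 − 0.861)^3 = 0.9973
ΔR = 0.9973 − 0.861 = 0.1363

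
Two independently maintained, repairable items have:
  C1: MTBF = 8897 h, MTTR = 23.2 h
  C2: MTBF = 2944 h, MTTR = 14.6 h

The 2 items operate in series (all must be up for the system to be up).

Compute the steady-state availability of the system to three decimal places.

0.992

A(C1) = MTBF/(MTBF+MTTR) = 8897/(8897+23.2) = 0.997399
A(C2) = MTBF/(MTBF+MTTR) = 2944/(2944+14.6) = 0.995065
Series availability: 0.997399 × 0.995065 = 0.992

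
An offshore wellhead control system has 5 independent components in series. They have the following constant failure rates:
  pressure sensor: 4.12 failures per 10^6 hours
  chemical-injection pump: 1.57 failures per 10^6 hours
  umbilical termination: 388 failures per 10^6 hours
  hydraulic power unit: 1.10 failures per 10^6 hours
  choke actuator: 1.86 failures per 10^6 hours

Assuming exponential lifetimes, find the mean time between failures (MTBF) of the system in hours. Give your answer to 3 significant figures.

2520

Series of exponential components: λ_sys = Σ λ_i
λ_sys = 0.00000412 + 0.00000157 + 0.000388 + 0.00000110 + 0.00000186 = 3.9665e-04 /h
MTBF = 1 / λ_sys = 2520 h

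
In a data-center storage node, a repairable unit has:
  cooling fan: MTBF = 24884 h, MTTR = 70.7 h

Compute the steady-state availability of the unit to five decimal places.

A(cooling fan) = MTBF/(MTBF+MTTR) = 24884/(24884+70.7) = 0.99717

0.99717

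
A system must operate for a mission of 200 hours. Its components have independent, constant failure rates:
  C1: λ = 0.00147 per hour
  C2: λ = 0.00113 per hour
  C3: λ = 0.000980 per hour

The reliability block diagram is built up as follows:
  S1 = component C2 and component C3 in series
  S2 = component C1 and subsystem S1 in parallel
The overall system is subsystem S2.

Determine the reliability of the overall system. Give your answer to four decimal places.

R(C1) = exp(−0.00147 × 200) = 0.745276
R(C2) = exp(−0.00113 × 200) = 0.797718
R(C3) = exp(−0.000980 × 200) = 0.822012
Series (C2 and C3): 0.797718 × 0.822012 = 0.655734
Parallel (C1 and [0.655734]): 1 − (1 − 0.745276)(1 − 0.655734) = 0.9123

0.9123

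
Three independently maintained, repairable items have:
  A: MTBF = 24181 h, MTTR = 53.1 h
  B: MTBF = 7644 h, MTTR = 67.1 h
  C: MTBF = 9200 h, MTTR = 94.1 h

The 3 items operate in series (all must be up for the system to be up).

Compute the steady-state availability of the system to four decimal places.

0.9791

A(A) = MTBF/(MTBF+MTTR) = 24181/(24181+53.1) = 0.997809
A(B) = MTBF/(MTBF+MTTR) = 7644/(7644+67.1) = 0.991298
A(C) = MTBF/(MTBF+MTTR) = 9200/(9200+94.1) = 0.989875
Series availability: 0.997809 × 0.991298 × 0.989875 = 0.9791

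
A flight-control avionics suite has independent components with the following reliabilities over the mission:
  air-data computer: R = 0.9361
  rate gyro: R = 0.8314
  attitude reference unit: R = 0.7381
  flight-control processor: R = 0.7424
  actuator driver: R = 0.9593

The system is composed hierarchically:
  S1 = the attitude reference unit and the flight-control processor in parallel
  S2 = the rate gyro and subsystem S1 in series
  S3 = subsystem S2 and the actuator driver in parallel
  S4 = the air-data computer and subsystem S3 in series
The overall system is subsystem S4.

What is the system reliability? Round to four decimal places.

0.9275

Parallel (attitude reference unit and flight-control processor): 1 − (1 − 0.738100)(1 − 0.742400) = 0.932535
Series (rate gyro and [0.932535]): 0.831400 × 0.932535 = 0.775310
Parallel ([0.775310] and actuator driver): 1 − (1 − 0.775310)(1 − 0.959300) = 0.990855
Series (air-data computer and [0.990855]): 0.936100 × 0.990855 = 0.9275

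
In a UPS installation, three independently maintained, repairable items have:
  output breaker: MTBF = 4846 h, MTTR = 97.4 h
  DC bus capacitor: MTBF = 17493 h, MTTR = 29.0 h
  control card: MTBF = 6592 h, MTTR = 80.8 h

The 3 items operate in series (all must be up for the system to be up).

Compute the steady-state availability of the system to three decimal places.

0.967

A(output breaker) = MTBF/(MTBF+MTTR) = 4846/(4846+97.4) = 0.980297
A(DC bus capacitor) = MTBF/(MTBF+MTTR) = 17493/(17493+29.0) = 0.998345
A(control card) = MTBF/(MTBF+MTTR) = 6592/(6592+80.8) = 0.987891
Series availability: 0.980297 × 0.998345 × 0.987891 = 0.967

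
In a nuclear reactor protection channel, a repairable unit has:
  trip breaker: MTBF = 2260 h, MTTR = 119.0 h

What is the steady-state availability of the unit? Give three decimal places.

0.950

A(trip breaker) = MTBF/(MTBF+MTTR) = 2260/(2260+119.0) = 0.950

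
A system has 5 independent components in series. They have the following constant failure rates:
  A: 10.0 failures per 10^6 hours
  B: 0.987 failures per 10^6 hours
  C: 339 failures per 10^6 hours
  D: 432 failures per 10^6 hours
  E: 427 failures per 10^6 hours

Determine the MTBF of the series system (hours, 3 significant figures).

Series of exponential components: λ_sys = Σ λ_i
λ_sys = 0.0000100 + 0.000000987 + 0.000339 + 0.000432 + 0.000427 = 1.2090e-03 /h
MTBF = 1 / λ_sys = 827 h

827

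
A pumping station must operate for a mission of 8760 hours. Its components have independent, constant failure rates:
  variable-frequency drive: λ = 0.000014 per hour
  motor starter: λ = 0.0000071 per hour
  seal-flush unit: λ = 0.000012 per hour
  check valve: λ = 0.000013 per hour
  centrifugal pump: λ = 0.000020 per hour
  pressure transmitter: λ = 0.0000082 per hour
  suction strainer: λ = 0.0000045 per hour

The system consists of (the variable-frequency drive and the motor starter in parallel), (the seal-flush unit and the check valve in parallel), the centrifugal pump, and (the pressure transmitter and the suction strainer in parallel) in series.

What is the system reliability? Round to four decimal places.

0.8223

R(variable-frequency drive) = exp(−0.000014 × 8760) = 0.884582
R(motor starter) = exp(−0.0000071 × 8760) = 0.939699
R(seal-flush unit) = exp(−0.000012 × 8760) = 0.900216
R(check valve) = exp(−0.000013 × 8760) = 0.892365
R(centrifugal pump) = exp(−0.000020 × 8760) = 0.839289
R(pressure transmitter) = exp(−0.0000082 × 8760) = 0.930687
R(suction strainer) = exp(−0.0000045 × 8760) = 0.961347
Parallel (variable-frequency drive and motor starter): 1 − (1 − 0.884582)(1 − 0.939699) = 0.993040
Parallel (seal-flush unit and check valve): 1 − (1 − 0.900216)(1 − 0.892365) = 0.989260
Parallel (pressure transmitter and suction strainer): 1 − (1 − 0.930687)(1 − 0.961347) = 0.997321
Series ([0.993040], [0.989260], centrifugal pump, and [0.997321]): 0.993040 × 0.989260 × 0.839289 × 0.997321 = 0.8223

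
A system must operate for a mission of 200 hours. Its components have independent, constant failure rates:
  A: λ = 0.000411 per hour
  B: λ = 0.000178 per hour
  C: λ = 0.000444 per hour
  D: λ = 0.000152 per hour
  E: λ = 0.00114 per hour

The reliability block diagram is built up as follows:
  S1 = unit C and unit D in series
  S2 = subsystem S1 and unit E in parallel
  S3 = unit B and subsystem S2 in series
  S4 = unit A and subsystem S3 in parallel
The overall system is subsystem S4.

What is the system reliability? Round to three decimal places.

0.995

R(A) = exp(−0.000411 × 200) = 0.92109
R(B) = exp(−0.000178 × 200) = 0.96503
R(C) = exp(−0.000444 × 200) = 0.91503
R(D) = exp(−0.000152 × 200) = 0.97006
R(E) = exp(−0.00114 × 200) = 0.79612
Series (C and D): 0.91503 × 0.97006 = 0.88763
Parallel ([0.88763] and E): 1 − (1 − 0.88763)(1 − 0.79612) = 0.97709
Series (B and [0.97709]): 0.96503 × 0.97709 = 0.94292
Parallel (A and [0.94292]): 1 − (1 − 0.92109)(1 − 0.94292) = 0.995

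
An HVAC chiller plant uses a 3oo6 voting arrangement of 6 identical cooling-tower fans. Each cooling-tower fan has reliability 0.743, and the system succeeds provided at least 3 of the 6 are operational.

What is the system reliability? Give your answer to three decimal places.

0.959

R = Σ_{i=3}^{6} C(6,i) p^i (1−p)^{6−i} with p = 0.743
C(6,3)·0.743^3·0.257^3 = 0.13925
C(6,4)·0.743^4·0.257^2 = 0.30193
C(6,5)·0.743^5·0.257^1 = 0.34916
C(6,6)·0.743^6·0.257^0 = 0.16824
Sum = 0.959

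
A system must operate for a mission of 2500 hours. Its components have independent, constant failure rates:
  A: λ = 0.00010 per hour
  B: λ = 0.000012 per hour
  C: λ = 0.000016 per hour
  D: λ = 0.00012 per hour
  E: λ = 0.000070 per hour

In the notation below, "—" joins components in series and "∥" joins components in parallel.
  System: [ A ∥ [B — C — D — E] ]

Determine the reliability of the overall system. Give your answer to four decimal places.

R(A) = exp(−0.00010 × 2500) = 0.778801
R(B) = exp(−0.000012 × 2500) = 0.970446
R(C) = exp(−0.000016 × 2500) = 0.960789
R(D) = exp(−0.00012 × 2500) = 0.740818
R(E) = exp(−0.000070 × 2500) = 0.839457
Series (B, C, D, and E): 0.970446 × 0.960789 × 0.740818 × 0.839457 = 0.579842
Parallel (A and [0.579842]): 1 − (1 − 0.778801)(1 − 0.579842) = 0.9071

0.9071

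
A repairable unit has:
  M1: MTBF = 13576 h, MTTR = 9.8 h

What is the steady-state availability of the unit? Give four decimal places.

0.9993

A(M1) = MTBF/(MTBF+MTTR) = 13576/(13576+9.8) = 0.9993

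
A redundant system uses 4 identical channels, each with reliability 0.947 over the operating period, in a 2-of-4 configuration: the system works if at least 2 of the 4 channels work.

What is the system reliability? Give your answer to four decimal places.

0.9994

R = Σ_{i=2}^{4} C(4,i) p^i (1−p)^{4−i} with p = 0.947
C(4,2)·0.947^2·0.053^2 = 0.015115
C(4,3)·0.947^3·0.053^1 = 0.180047
C(4,4)·0.947^4·0.053^0 = 0.804266
Sum = 0.9994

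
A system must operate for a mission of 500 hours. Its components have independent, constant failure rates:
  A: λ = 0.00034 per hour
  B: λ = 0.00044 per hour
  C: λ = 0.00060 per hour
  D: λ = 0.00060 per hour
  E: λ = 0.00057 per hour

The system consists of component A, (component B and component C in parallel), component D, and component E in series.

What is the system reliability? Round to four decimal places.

R(A) = exp(−0.00034 × 500) = 0.843665
R(B) = exp(−0.00044 × 500) = 0.802519
R(C) = exp(−0.00060 × 500) = 0.740818
R(D) = exp(−0.00060 × 500) = 0.740818
R(E) = exp(−0.00057 × 500) = 0.752014
Parallel (B and C): 1 − (1 − 0.802519)(1 − 0.740818) = 0.948816
Series (A, [0.948816], D, and E): 0.843665 × 0.948816 × 0.740818 × 0.752014 = 0.4460

0.4460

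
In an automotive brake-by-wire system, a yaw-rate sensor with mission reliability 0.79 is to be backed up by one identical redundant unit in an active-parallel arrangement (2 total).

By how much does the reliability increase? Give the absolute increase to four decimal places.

R_before = 0.79
R_after = 1 − (1 − 0.79)^2 = 0.9559
ΔR = 0.9559 − 0.79 = 0.1659

0.1659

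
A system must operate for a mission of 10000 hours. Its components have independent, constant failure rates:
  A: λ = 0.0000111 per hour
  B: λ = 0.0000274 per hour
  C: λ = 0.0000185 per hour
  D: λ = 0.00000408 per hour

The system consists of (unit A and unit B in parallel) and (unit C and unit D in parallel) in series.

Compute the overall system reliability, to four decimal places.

0.9682

R(A) = exp(−0.0000111 × 10000) = 0.894939
R(B) = exp(−0.0000274 × 10000) = 0.760332
R(C) = exp(−0.0000185 × 10000) = 0.831104
R(D) = exp(−0.00000408 × 10000) = 0.960021
Parallel (A and B): 1 − (1 − 0.894939)(1 − 0.760332) = 0.974820
Parallel (C and D): 1 − (1 − 0.831104)(1 − 0.960021) = 0.993248
Series ([0.974820] and [0.993248]): 0.974820 × 0.993248 = 0.9682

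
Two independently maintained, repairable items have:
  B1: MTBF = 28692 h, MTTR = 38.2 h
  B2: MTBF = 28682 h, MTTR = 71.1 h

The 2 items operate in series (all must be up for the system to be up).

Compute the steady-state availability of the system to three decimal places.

0.996

A(B1) = MTBF/(MTBF+MTTR) = 28692/(28692+38.2) = 0.998670
A(B2) = MTBF/(MTBF+MTTR) = 28682/(28682+71.1) = 0.997527
Series availability: 0.998670 × 0.997527 = 0.996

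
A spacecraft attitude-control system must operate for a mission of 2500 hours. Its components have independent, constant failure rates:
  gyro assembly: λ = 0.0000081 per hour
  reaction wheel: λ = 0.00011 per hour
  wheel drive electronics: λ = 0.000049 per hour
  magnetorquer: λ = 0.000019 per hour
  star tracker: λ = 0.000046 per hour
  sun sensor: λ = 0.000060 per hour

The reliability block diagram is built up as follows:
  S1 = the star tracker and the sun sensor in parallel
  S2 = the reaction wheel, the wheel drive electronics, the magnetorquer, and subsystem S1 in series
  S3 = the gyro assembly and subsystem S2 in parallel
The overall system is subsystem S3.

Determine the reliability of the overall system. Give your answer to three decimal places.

0.993

R(gyro assembly) = exp(−0.0000081 × 2500) = 0.97995
R(reaction wheel) = exp(−0.00011 × 2500) = 0.75957
R(wheel drive electronics) = exp(−0.000049 × 2500) = 0.88471
R(magnetorquer) = exp(−0.000019 × 2500) = 0.95361
R(star tracker) = exp(−0.000046 × 2500) = 0.89137
R(sun sensor) = exp(−0.000060 × 2500) = 0.86071
Parallel (star tracker and sun sensor): 1 − (1 − 0.89137)(1 − 0.86071) = 0.98487
Series (reaction wheel, wheel drive electronics, magnetorquer, and [0.98487]): 0.75957 × 0.88471 × 0.95361 × 0.98487 = 0.63113
Parallel (gyro assembly and [0.63113]): 1 − (1 − 0.97995)(1 − 0.63113) = 0.993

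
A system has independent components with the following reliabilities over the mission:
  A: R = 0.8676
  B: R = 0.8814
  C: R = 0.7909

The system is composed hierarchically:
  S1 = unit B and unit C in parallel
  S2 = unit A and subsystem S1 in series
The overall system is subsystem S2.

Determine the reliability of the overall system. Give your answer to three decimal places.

0.846

Parallel (B and C): 1 − (1 − 0.88140)(1 − 0.79090) = 0.97520
Series (A and [0.97520]): 0.86760 × 0.97520 = 0.846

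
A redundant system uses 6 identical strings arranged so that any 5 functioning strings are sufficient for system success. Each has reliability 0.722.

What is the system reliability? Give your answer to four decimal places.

R = Σ_{i=5}^{6} C(6,i) p^i (1−p)^{6−i} with p = 0.722
C(6,5)·0.722^5·0.278^1 = 0.327252
C(6,6)·0.722^6·0.278^0 = 0.141652
Sum = 0.4689

0.4689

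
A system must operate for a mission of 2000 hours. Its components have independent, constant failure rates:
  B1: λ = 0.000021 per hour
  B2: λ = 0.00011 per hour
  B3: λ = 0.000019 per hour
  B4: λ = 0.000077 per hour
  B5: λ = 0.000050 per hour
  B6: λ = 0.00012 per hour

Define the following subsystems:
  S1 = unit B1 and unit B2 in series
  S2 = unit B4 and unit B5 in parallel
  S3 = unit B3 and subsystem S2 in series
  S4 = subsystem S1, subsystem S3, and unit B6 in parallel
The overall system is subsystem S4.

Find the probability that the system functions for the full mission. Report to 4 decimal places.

R(B1) = exp(−0.000021 × 2000) = 0.958870
R(B2) = exp(−0.00011 × 2000) = 0.802519
R(B3) = exp(−0.000019 × 2000) = 0.962713
R(B4) = exp(−0.000077 × 2000) = 0.857272
R(B5) = exp(−0.000050 × 2000) = 0.904837
R(B6) = exp(−0.00012 × 2000) = 0.786628
Series (B1 and B2): 0.958870 × 0.802519 = 0.769511
Parallel (B4 and B5): 1 − (1 − 0.857272)(1 − 0.904837) = 0.986418
Series (B3 and [0.986418]): 0.962713 × 0.986418 = 0.949637
Parallel ([0.769511], [0.949637], and B6): 1 − (1 − 0.769511)(1 − 0.949637)(1 − 0.786628) = 0.9975

0.9975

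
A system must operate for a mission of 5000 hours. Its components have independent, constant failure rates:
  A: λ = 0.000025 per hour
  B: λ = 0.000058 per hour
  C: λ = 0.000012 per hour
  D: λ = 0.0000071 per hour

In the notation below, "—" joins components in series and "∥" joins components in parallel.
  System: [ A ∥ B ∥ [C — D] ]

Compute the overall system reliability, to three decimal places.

0.997

R(A) = exp(−0.000025 × 5000) = 0.88250
R(B) = exp(−0.000058 × 5000) = 0.74826
R(C) = exp(−0.000012 × 5000) = 0.94176
R(D) = exp(−0.0000071 × 5000) = 0.96512
Series (C and D): 0.94176 × 0.96512 = 0.90891
Parallel (A, B, and [0.90891]): 1 − (1 − 0.88250)(1 − 0.74826)(1 − 0.90891) = 0.997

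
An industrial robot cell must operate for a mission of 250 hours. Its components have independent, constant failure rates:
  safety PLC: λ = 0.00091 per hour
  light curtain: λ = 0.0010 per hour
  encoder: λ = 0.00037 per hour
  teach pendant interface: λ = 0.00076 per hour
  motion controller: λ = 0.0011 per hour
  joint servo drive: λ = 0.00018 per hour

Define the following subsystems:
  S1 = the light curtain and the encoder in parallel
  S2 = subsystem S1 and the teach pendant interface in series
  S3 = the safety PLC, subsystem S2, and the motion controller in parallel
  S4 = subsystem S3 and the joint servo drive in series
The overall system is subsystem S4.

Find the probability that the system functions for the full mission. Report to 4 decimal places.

0.9471

R(safety PLC) = exp(−0.00091 × 250) = 0.796522
R(light curtain) = exp(−0.0010 × 250) = 0.778801
R(encoder) = exp(−0.00037 × 250) = 0.911649
R(teach pendant interface) = exp(−0.00076 × 250) = 0.826959
R(motion controller) = exp(−0.0011 × 250) = 0.759572
R(joint servo drive) = exp(−0.00018 × 250) = 0.955997
Parallel (light curtain and encoder): 1 − (1 − 0.778801)(1 − 0.911649) = 0.980457
Series ([0.980457] and teach pendant interface): 0.980457 × 0.826959 = 0.810798
Parallel (safety PLC, [0.810798], and motion controller): 1 − (1 − 0.796522)(1 − 0.810798)(1 − 0.759572) = 0.990744
Series ([0.990744] and joint servo drive): 0.990744 × 0.955997 = 0.9471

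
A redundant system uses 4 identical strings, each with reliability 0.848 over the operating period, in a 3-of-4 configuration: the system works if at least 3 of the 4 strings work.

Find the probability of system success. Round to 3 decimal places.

R = Σ_{i=3}^{4} C(4,i) p^i (1−p)^{4−i} with p = 0.848
C(4,3)·0.848^3·0.152^1 = 0.37076
C(4,4)·0.848^4·0.152^0 = 0.51711
Sum = 0.888

0.888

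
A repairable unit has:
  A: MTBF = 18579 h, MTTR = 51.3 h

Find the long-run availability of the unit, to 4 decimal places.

0.9972

A(A) = MTBF/(MTBF+MTTR) = 18579/(18579+51.3) = 0.9972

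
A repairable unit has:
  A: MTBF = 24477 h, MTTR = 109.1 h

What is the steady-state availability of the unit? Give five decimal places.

A(A) = MTBF/(MTBF+MTTR) = 24477/(24477+109.1) = 0.99556

0.99556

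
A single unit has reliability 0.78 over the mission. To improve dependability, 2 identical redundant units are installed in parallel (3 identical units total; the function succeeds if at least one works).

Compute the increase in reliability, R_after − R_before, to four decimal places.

0.2094

R_before = 0.78
R_after = 1 − (1 − 0.78)^3 = 0.9894
ΔR = 0.9894 − 0.78 = 0.2094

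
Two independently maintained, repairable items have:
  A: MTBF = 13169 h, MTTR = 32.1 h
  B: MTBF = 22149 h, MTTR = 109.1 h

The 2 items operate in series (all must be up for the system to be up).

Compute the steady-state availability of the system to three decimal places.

0.993

A(A) = MTBF/(MTBF+MTTR) = 13169/(13169+32.1) = 0.997568
A(B) = MTBF/(MTBF+MTTR) = 22149/(22149+109.1) = 0.995098
Series availability: 0.997568 × 0.995098 = 0.993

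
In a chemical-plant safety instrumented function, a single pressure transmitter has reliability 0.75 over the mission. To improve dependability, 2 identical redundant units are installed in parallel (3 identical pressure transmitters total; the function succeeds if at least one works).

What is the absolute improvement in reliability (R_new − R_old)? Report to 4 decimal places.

0.2344

R_before = 0.75
R_after = 1 − (1 − 0.75)^3 = 0.9844
ΔR = 0.9844 − 0.75 = 0.2344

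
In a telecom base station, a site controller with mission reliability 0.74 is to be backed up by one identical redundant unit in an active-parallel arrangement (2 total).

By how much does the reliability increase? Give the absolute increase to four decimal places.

R_before = 0.74
R_after = 1 − (1 − 0.74)^2 = 0.9324
ΔR = 0.9324 − 0.74 = 0.1924

0.1924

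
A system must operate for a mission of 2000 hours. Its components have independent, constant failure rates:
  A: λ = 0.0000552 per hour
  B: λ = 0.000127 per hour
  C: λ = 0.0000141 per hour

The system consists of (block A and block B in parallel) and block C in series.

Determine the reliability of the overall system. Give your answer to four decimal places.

0.9494

R(A) = exp(−0.0000552 × 2000) = 0.895476
R(B) = exp(−0.000127 × 2000) = 0.775692
R(C) = exp(−0.0000141 × 2000) = 0.972194
Parallel (A and B): 1 − (1 − 0.895476)(1 − 0.775692) = 0.976554
Series ([0.976554] and C): 0.976554 × 0.972194 = 0.9494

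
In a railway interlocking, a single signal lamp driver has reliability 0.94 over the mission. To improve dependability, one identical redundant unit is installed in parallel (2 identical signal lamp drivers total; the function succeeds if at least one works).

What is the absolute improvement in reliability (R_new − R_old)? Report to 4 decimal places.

0.0564

R_before = 0.94
R_after = 1 − (1 − 0.94)^2 = 0.9964
ΔR = 0.9964 − 0.94 = 0.0564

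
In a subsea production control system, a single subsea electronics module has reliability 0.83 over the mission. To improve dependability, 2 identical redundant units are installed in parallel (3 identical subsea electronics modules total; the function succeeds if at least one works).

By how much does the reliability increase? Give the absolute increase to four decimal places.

R_before = 0.83
R_after = 1 − (1 − 0.83)^3 = 0.9951
ΔR = 0.9951 − 0.83 = 0.1651

0.1651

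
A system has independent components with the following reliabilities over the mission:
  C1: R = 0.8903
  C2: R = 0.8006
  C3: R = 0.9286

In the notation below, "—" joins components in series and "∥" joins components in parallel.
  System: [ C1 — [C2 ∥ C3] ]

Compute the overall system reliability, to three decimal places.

0.878

Parallel (C2 and C3): 1 − (1 − 0.80060)(1 − 0.92860) = 0.98576
Series (C1 and [0.98576]): 0.89030 × 0.98576 = 0.878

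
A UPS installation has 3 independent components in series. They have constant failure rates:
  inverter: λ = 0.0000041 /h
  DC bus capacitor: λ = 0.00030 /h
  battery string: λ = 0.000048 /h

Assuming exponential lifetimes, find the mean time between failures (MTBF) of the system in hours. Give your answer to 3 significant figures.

Series of exponential components: λ_sys = Σ λ_i
λ_sys = 0.0000041 + 0.00030 + 0.000048 = 3.5210e-04 /h
MTBF = 1 / λ_sys = 2840 h

2840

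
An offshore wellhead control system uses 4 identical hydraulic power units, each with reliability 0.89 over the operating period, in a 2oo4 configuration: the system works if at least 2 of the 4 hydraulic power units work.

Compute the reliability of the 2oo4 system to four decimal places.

R = Σ_{i=2}^{4} C(4,i) p^i (1−p)^{4−i} with p = 0.89
C(4,2)·0.89^2·0.11^2 = 0.057506
C(4,3)·0.89^3·0.11^1 = 0.310186
C(4,4)·0.89^4·0.11^0 = 0.627422
Sum = 0.9951

0.9951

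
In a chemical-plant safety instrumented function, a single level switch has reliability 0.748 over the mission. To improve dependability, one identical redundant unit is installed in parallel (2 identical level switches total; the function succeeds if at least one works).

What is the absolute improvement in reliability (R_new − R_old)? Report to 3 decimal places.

0.188

R_before = 0.748
R_after = 1 − (1 − 0.748)^2 = 0.936
ΔR = 0.936 − 0.748 = 0.188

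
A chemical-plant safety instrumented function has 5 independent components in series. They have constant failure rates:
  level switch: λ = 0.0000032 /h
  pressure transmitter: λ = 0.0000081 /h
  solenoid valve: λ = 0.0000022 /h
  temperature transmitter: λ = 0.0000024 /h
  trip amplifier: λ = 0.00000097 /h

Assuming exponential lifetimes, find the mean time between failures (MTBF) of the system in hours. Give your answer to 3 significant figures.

Series of exponential components: λ_sys = Σ λ_i
λ_sys = 0.0000032 + 0.0000081 + 0.0000022 + 0.0000024 + 0.00000097 = 1.6870e-05 /h
MTBF = 1 / λ_sys = 59300 h

59300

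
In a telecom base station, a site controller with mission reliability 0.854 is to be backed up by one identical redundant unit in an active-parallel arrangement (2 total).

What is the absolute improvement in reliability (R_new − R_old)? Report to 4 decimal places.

0.1247

R_before = 0.854
R_after = 1 − (1 − 0.854)^2 = 0.9787
ΔR = 0.9787 − 0.854 = 0.1247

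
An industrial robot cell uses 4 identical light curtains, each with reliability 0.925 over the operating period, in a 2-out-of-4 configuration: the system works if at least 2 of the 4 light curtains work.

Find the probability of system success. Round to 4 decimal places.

0.9984

R = Σ_{i=2}^{4} C(4,i) p^i (1−p)^{4−i} with p = 0.925
C(4,2)·0.925^2·0.075^2 = 0.028877
C(4,3)·0.925^3·0.075^1 = 0.237436
C(4,4)·0.925^4·0.075^0 = 0.732094
Sum = 0.9984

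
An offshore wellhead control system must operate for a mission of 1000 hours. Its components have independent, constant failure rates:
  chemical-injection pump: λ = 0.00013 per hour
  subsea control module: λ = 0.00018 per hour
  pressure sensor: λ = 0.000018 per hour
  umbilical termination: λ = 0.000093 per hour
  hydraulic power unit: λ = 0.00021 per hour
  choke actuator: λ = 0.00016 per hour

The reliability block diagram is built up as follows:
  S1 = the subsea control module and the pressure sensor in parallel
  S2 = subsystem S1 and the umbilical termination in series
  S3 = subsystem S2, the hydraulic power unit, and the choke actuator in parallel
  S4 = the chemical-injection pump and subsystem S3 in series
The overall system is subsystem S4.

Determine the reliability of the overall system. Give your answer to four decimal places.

R(chemical-injection pump) = exp(−0.00013 × 1000) = 0.878095
R(subsea control module) = exp(−0.00018 × 1000) = 0.835270
R(pressure sensor) = exp(−0.000018 × 1000) = 0.982161
R(umbilical termination) = exp(−0.000093 × 1000) = 0.911194
R(hydraulic power unit) = exp(−0.00021 × 1000) = 0.810584
R(choke actuator) = exp(−0.00016 × 1000) = 0.852144
Parallel (subsea control module and pressure sensor): 1 − (1 − 0.835270)(1 − 0.982161) = 0.997061
Series ([0.997061] and umbilical termination): 0.997061 × 0.911194 = 0.908516
Parallel ([0.908516], hydraulic power unit, and choke actuator): 1 − (1 − 0.908516)(1 − 0.810584)(1 − 0.852144) = 0.997438
Series (chemical-injection pump and [0.997438]): 0.878095 × 0.997438 = 0.8758

0.8758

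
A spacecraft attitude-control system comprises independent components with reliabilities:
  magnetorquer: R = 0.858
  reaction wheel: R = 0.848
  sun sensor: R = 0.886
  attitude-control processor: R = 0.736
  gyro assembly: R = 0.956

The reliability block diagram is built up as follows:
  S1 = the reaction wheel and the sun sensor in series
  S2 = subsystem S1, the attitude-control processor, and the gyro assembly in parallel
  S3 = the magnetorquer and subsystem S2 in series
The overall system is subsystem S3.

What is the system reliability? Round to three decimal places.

0.856

Series (reaction wheel and sun sensor): 0.84800 × 0.88600 = 0.75133
Parallel ([0.75133], attitude-control processor, and gyro assembly): 1 − (1 − 0.75133)(1 − 0.73600)(1 − 0.95600) = 0.99711
Series (magnetorquer and [0.99711]): 0.85800 × 0.99711 = 0.856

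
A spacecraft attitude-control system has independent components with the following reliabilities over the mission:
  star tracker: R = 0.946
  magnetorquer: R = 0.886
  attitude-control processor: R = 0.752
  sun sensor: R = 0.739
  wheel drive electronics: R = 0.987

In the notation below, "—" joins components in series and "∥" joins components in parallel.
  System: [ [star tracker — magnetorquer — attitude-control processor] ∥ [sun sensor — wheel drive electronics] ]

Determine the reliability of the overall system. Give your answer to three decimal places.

Series (star tracker, magnetorquer, and attitude-control processor): 0.94600 × 0.88600 × 0.75200 = 0.63029
Series (sun sensor and wheel drive electronics): 0.73900 × 0.98700 = 0.72939
Parallel ([0.63029] and [0.72939]): 1 − (1 − 0.63029)(1 − 0.72939) = 0.900

0.900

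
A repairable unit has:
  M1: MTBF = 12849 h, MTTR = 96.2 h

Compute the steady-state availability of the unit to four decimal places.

A(M1) = MTBF/(MTBF+MTTR) = 12849/(12849+96.2) = 0.9926

0.9926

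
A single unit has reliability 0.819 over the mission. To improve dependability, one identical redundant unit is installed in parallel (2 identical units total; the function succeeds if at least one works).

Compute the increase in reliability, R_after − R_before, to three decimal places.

R_before = 0.819
R_after = 1 − (1 − 0.819)^2 = 0.967
ΔR = 0.967 − 0.819 = 0.148

0.148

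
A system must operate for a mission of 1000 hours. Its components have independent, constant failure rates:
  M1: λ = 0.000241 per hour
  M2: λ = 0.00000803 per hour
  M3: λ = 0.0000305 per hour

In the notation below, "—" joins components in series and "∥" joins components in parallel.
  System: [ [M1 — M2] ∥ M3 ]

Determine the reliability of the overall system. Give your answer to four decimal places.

R(M1) = exp(−0.000241 × 1000) = 0.785842
R(M2) = exp(−0.00000803 × 1000) = 0.992002
R(M3) = exp(−0.0000305 × 1000) = 0.969960
Series (M1 and M2): 0.785842 × 0.992002 = 0.779557
Parallel ([0.779557] and M3): 1 − (1 − 0.779557)(1 − 0.969960) = 0.9934

0.9934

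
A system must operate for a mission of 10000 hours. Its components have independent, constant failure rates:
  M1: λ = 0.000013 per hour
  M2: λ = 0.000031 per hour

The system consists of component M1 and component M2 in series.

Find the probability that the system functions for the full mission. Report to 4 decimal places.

0.6440

R(M1) = exp(−0.000013 × 10000) = 0.878095
R(M2) = exp(−0.000031 × 10000) = 0.733447
Series (M1 and M2): 0.878095 × 0.733447 = 0.6440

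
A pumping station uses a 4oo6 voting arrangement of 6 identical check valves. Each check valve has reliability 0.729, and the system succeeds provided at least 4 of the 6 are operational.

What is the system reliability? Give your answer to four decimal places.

R = Σ_{i=4}^{6} C(6,i) p^i (1−p)^{6−i} with p = 0.729
C(6,4)·0.729^4·0.271^2 = 0.311129
C(6,5)·0.729^5·0.271^1 = 0.334779
C(6,6)·0.729^6·0.271^0 = 0.150095
Sum = 0.7960

0.7960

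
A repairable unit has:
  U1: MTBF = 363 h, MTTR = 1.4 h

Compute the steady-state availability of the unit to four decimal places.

0.9962

A(U1) = MTBF/(MTBF+MTTR) = 363/(363+1.4) = 0.9962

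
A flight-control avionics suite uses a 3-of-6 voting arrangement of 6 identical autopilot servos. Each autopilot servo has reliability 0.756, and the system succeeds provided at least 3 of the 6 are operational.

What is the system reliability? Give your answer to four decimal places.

R = Σ_{i=3}^{6} C(6,i) p^i (1−p)^{6−i} with p = 0.756
C(6,3)·0.756^3·0.244^3 = 0.125535
C(6,4)·0.756^4·0.244^2 = 0.291715
C(6,5)·0.756^5·0.244^1 = 0.361535
C(6,6)·0.756^6·0.244^0 = 0.186694
Sum = 0.9655

0.9655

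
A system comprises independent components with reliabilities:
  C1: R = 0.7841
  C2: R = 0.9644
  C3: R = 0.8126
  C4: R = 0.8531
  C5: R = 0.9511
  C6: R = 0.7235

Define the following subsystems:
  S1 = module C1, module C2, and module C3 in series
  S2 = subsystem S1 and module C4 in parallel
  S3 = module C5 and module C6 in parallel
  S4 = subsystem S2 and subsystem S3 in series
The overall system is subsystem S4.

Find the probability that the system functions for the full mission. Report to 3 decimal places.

Series (C1, C2, and C3): 0.78410 × 0.96440 × 0.81260 = 0.61448
Parallel ([0.61448] and C4): 1 − (1 − 0.61448)(1 − 0.85310) = 0.94337
Parallel (C5 and C6): 1 − (1 − 0.95110)(1 − 0.72350) = 0.98648
Series ([0.94337] and [0.98648]): 0.94337 × 0.98648 = 0.931

0.931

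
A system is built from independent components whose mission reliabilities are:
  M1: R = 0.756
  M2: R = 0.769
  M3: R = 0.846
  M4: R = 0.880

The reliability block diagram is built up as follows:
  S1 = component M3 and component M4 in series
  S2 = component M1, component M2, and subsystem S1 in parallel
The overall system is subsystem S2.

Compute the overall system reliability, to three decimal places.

0.986

Series (M3 and M4): 0.84600 × 0.88000 = 0.74448
Parallel (M1, M2, and [0.74448]): 1 − (1 − 0.75600)(1 − 0.76900)(1 − 0.74448) = 0.986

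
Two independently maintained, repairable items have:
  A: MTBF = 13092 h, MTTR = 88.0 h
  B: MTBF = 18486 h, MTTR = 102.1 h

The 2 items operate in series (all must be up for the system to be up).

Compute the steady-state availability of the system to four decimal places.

0.9879

A(A) = MTBF/(MTBF+MTTR) = 13092/(13092+88.0) = 0.993323
A(B) = MTBF/(MTBF+MTTR) = 18486/(18486+102.1) = 0.994507
Series availability: 0.993323 × 0.994507 = 0.9879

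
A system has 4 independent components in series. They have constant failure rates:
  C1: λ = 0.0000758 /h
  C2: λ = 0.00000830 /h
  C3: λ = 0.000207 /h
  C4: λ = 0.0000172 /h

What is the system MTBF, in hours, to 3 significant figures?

Series of exponential components: λ_sys = Σ λ_i
λ_sys = 0.0000758 + 0.00000830 + 0.000207 + 0.0000172 = 3.0830e-04 /h
MTBF = 1 / λ_sys = 3240 h

3240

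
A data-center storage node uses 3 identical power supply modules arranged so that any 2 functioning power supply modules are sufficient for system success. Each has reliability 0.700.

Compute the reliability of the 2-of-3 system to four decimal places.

R = Σ_{i=2}^{3} C(3,i) p^i (1−p)^{3−i} with p = 0.700
C(3,2)·0.700^2·0.300^1 = 0.441000
C(3,3)·0.700^3·0.300^0 = 0.343000
Sum = 0.7840

0.7840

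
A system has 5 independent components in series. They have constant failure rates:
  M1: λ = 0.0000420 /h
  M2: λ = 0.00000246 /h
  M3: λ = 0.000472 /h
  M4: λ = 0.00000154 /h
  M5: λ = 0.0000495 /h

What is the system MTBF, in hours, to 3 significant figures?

Series of exponential components: λ_sys = Σ λ_i
λ_sys = 0.0000420 + 0.00000246 + 0.000472 + 0.00000154 + 0.0000495 = 5.6750e-04 /h
MTBF = 1 / λ_sys = 1760 h

1760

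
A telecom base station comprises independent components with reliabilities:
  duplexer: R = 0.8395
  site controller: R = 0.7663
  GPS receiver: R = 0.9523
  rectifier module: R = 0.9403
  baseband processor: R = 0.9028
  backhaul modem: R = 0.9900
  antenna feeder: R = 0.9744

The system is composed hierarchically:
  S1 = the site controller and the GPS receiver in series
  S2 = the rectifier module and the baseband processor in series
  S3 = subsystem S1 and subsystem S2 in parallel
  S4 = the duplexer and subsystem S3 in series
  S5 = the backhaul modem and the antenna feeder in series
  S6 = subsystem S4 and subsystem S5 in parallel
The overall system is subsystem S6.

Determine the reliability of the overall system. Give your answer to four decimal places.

0.9931

Series (site controller and GPS receiver): 0.766300 × 0.952300 = 0.729747
Series (rectifier module and baseband processor): 0.940300 × 0.902800 = 0.848903
Parallel ([0.729747] and [0.848903]): 1 − (1 − 0.729747)(1 − 0.848903) = 0.959166
Series (duplexer and [0.959166]): 0.839500 × 0.959166 = 0.805220
Series (backhaul modem and antenna feeder): 0.990000 × 0.974400 = 0.964656
Parallel ([0.805220] and [0.964656]): 1 − (1 − 0.805220)(1 − 0.964656) = 0.9931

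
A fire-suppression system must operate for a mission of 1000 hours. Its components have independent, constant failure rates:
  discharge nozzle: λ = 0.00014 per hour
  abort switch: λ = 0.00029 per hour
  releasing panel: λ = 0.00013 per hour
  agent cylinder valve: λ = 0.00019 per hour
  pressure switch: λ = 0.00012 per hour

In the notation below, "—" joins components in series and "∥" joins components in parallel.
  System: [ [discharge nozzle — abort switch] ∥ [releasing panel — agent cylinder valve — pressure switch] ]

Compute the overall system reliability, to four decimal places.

R(discharge nozzle) = exp(−0.00014 × 1000) = 0.869358
R(abort switch) = exp(−0.00029 × 1000) = 0.748264
R(releasing panel) = exp(−0.00013 × 1000) = 0.878095
R(agent cylinder valve) = exp(−0.00019 × 1000) = 0.826959
R(pressure switch) = exp(−0.00012 × 1000) = 0.886920
Series (discharge nozzle and abort switch): 0.869358 × 0.748264 = 0.650509
Series (releasing panel, agent cylinder valve, and pressure switch): 0.878095 × 0.826959 × 0.886920 = 0.644036
Parallel ([0.650509] and [0.644036]): 1 − (1 − 0.650509)(1 − 0.644036) = 0.8756

0.8756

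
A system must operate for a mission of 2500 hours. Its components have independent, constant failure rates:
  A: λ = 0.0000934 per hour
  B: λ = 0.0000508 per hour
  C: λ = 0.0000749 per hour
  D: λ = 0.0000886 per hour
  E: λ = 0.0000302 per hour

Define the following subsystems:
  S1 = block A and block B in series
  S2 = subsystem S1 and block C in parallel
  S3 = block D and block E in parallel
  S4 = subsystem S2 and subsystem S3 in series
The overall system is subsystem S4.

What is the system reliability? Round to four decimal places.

0.9346

R(A) = exp(−0.0000934 × 2500) = 0.791758
R(B) = exp(−0.0000508 × 2500) = 0.880734
R(C) = exp(−0.0000749 × 2500) = 0.829236
R(D) = exp(−0.0000886 × 2500) = 0.801316
R(E) = exp(−0.0000302 × 2500) = 0.927280
Series (A and B): 0.791758 × 0.880734 = 0.697328
Parallel ([0.697328] and C): 1 − (1 − 0.697328)(1 − 0.829236) = 0.948315
Parallel (D and E): 1 − (1 − 0.801316)(1 − 0.927280) = 0.985552
Series ([0.948315] and [0.985552]): 0.948315 × 0.985552 = 0.9346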